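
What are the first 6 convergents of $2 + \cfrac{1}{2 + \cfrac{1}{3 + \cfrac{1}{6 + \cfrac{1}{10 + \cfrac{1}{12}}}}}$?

2/1, 5/2, 17/7, 107/44, 1087/447, 13151/5408

Using the convergent recurrence p_i = a_i*p_{i-1} + p_{i-2}, q_i = a_i*q_{i-1} + q_{i-2} with p_{-2}=0, p_{-1}=1, q_{-2}=1, q_{-1}=0:
  i=0: a_0=2, p_0 = 2*1 + 0 = 2, q_0 = 2*0 + 1 = 1.
  i=1: a_1=2, p_1 = 2*2 + 1 = 5, q_1 = 2*1 + 0 = 2.
  i=2: a_2=3, p_2 = 3*5 + 2 = 17, q_2 = 3*2 + 1 = 7.
  i=3: a_3=6, p_3 = 6*17 + 5 = 107, q_3 = 6*7 + 2 = 44.
  i=4: a_4=10, p_4 = 10*107 + 17 = 1087, q_4 = 10*44 + 7 = 447.
  i=5: a_5=12, p_5 = 12*1087 + 107 = 13151, q_5 = 12*447 + 44 = 5408.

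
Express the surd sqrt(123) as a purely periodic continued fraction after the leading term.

Write x_i = (sqrt(123) + m_i)/d_i with (m_0, d_0) = (0, 1). a_0 = floor(sqrt(123)) = 11, since 11^2 = 121 <= 123 < 144 = 12^2.
Iterate m_{i+1} = d_i*a_i - m_i, d_{i+1} = (123 - m_{i+1}^2)/d_i, a_{i+1} = floor((a_0 + m_{i+1})/d_{i+1}):
  m_1 = 1*11 - 0 = 11, d_1 = (123 - 11^2)/1 = 2/1 = 2, a_1 = floor((11 + 11)/2) = 11.
  m_2 = 2*11 - 11 = 11, d_2 = (123 - 11^2)/2 = 2/2 = 1, a_2 = floor((11 + 11)/1) = 22.
  m_3 = 1*22 - 11 = 11, d_3 = (123 - 11^2)/1 = 2/1 = 2: (m_3, d_3) = (m_1, d_1) = (11, 2), so from here the quotients repeat a_1, a_2; the period length is 2.
Hence the expansion of sqrt(123) is a_0 = 11 followed by the repeating block 11, 22 (period 2).

[11; (11, 22)]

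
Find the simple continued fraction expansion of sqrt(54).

[7; (2, 1, 6, 1, 2, 14)]

Write x_i = (sqrt(54) + m_i)/d_i with (m_0, d_0) = (0, 1). a_0 = floor(sqrt(54)) = 7, since 7^2 = 49 <= 54 < 64 = 8^2.
Iterate m_{i+1} = d_i*a_i - m_i, d_{i+1} = (54 - m_{i+1}^2)/d_i, a_{i+1} = floor((a_0 + m_{i+1})/d_{i+1}):
  m_1 = 1*7 - 0 = 7, d_1 = (54 - 7^2)/1 = 5/1 = 5, a_1 = floor((7 + 7)/5) = 2.
  m_2 = 5*2 - 7 = 3, d_2 = (54 - 3^2)/5 = 45/5 = 9, a_2 = floor((7 + 3)/9) = 1.
  m_3 = 9*1 - 3 = 6, d_3 = (54 - 6^2)/9 = 18/9 = 2, a_3 = floor((7 + 6)/2) = 6.
  m_4 = 2*6 - 6 = 6, d_4 = (54 - 6^2)/2 = 18/2 = 9, a_4 = floor((7 + 6)/9) = 1.
  m_5 = 9*1 - 6 = 3, d_5 = (54 - 3^2)/9 = 45/9 = 5, a_5 = floor((7 + 3)/5) = 2.
  m_6 = 5*2 - 3 = 7, d_6 = (54 - 7^2)/5 = 5/5 = 1, a_6 = floor((7 + 7)/1) = 14.
  m_7 = 1*14 - 7 = 7, d_7 = (54 - 7^2)/1 = 5/1 = 5: (m_7, d_7) = (m_1, d_1) = (7, 5), so from here the quotients repeat a_1, ..., a_6; the period length is 6.
Hence the expansion of sqrt(54) is a_0 = 7 followed by the repeating block 2, 1, 6, 1, 2, 14 (period 6).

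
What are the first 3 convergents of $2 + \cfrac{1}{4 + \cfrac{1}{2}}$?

2/1, 9/4, 20/9

Using the convergent recurrence p_i = a_i*p_{i-1} + p_{i-2}, q_i = a_i*q_{i-1} + q_{i-2} with p_{-2}=0, p_{-1}=1, q_{-2}=1, q_{-1}=0:
  i=0: a_0=2, p_0 = 2*1 + 0 = 2, q_0 = 2*0 + 1 = 1.
  i=1: a_1=4, p_1 = 4*2 + 1 = 9, q_1 = 4*1 + 0 = 4.
  i=2: a_2=2, p_2 = 2*9 + 2 = 20, q_2 = 2*4 + 1 = 9.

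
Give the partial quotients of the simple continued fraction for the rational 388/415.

Run the Euclidean algorithm on 388 and 415; the successive quotients are the partial quotients a_0, a_1, ... (each step inverts the fractional part left over by the previous one):
  388 = 0*415 + 388, so a_0 = 0.
  415 = 1*388 + 27, so a_1 = 1.
  388 = 14*27 + 10, so a_2 = 14.
  27 = 2*10 + 7, so a_3 = 2.
  10 = 1*7 + 3, so a_4 = 1.
  7 = 2*3 + 1, so a_5 = 2.
  3 = 3*1 + 0, so a_6 = 3.
The remainder reaches 0 after 7 divisions, so the expansion has 7 partial quotients, read off in order.

[0; 1, 14, 2, 1, 2, 3]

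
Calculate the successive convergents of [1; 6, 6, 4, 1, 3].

1/1, 7/6, 43/37, 179/154, 222/191, 845/727

Using the convergent recurrence p_i = a_i*p_{i-1} + p_{i-2}, q_i = a_i*q_{i-1} + q_{i-2} with p_{-2}=0, p_{-1}=1, q_{-2}=1, q_{-1}=0:
  i=0: a_0=1, p_0 = 1*1 + 0 = 1, q_0 = 1*0 + 1 = 1.
  i=1: a_1=6, p_1 = 6*1 + 1 = 7, q_1 = 6*1 + 0 = 6.
  i=2: a_2=6, p_2 = 6*7 + 1 = 43, q_2 = 6*6 + 1 = 37.
  i=3: a_3=4, p_3 = 4*43 + 7 = 179, q_3 = 4*37 + 6 = 154.
  i=4: a_4=1, p_4 = 1*179 + 43 = 222, q_4 = 1*154 + 37 = 191.
  i=5: a_5=3, p_5 = 3*222 + 179 = 845, q_5 = 3*191 + 154 = 727.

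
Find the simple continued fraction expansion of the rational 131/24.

Run the Euclidean algorithm on 131 and 24; the successive quotients are the partial quotients a_0, a_1, ... (each step inverts the fractional part left over by the previous one):
  131 = 5*24 + 11, so a_0 = 5.
  24 = 2*11 + 2, so a_1 = 2.
  11 = 5*2 + 1, so a_2 = 5.
  2 = 2*1 + 0, so a_3 = 2.
The remainder reaches 0 after 4 divisions, so the expansion has 4 partial quotients, read off in order.

[5; 2, 5, 2]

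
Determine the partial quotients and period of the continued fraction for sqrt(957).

[30; (1, 14, 2, 14, 1, 60)]

Write x_i = (sqrt(957) + m_i)/d_i with (m_0, d_0) = (0, 1). a_0 = floor(sqrt(957)) = 30, since 30^2 = 900 <= 957 < 961 = 31^2.
Iterate m_{i+1} = d_i*a_i - m_i, d_{i+1} = (957 - m_{i+1}^2)/d_i, a_{i+1} = floor((a_0 + m_{i+1})/d_{i+1}):
  m_1 = 1*30 - 0 = 30, d_1 = (957 - 30^2)/1 = 57/1 = 57, a_1 = floor((30 + 30)/57) = 1.
  m_2 = 57*1 - 30 = 27, d_2 = (957 - 27^2)/57 = 228/57 = 4, a_2 = floor((30 + 27)/4) = 14.
  m_3 = 4*14 - 27 = 29, d_3 = (957 - 29^2)/4 = 116/4 = 29, a_3 = floor((30 + 29)/29) = 2.
  m_4 = 29*2 - 29 = 29, d_4 = (957 - 29^2)/29 = 116/29 = 4, a_4 = floor((30 + 29)/4) = 14.
  m_5 = 4*14 - 29 = 27, d_5 = (957 - 27^2)/4 = 228/4 = 57, a_5 = floor((30 + 27)/57) = 1.
  m_6 = 57*1 - 27 = 30, d_6 = (957 - 30^2)/57 = 57/57 = 1, a_6 = floor((30 + 30)/1) = 60.
  m_7 = 1*60 - 30 = 30, d_7 = (957 - 30^2)/1 = 57/1 = 57: (m_7, d_7) = (m_1, d_1) = (30, 57), so from here the quotients repeat a_1, ..., a_6; the period length is 6.
Hence the expansion of sqrt(957) is a_0 = 30 followed by the repeating block 1, 14, 2, 14, 1, 60 (period 6).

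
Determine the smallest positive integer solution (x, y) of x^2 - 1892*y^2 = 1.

First expand sqrt(1892) as a continued fraction. With x_i = (sqrt(1892) + m_i)/d_i and (m_0, d_0) = (0, 1): a_0 = floor(sqrt(1892)) = 43, since 43^2 = 1849 <= 1892 < 1936 = 44^2.
Iterate m_{i+1} = d_i*a_i - m_i, d_{i+1} = (1892 - m_{i+1}^2)/d_i, a_{i+1} = floor((a_0 + m_{i+1})/d_{i+1}):
  m_1 = 1*43 - 0 = 43, d_1 = (1892 - 43^2)/1 = 43/1 = 43, a_1 = floor((43 + 43)/43) = 2.
  m_2 = 43*2 - 43 = 43, d_2 = (1892 - 43^2)/43 = 43/43 = 1, a_2 = floor((43 + 43)/1) = 86.
  m_3 = 1*86 - 43 = 43, d_3 = (1892 - 43^2)/1 = 43/1 = 43: (m_3, d_3) = (m_1, d_1) = (43, 43), so from here the quotients repeat a_1, a_2; the period length is 2.
So sqrt(1892) = [43; (2, 86)] with period length k = 2.
k is even, so the fundamental solution of x^2 - 1892y^2 = 1 is (p_{k-1}, q_{k-1}) = (p_1, q_1); compute convergents through index 1.
Convergents (p_i = a_i*p_{i-1} + p_{i-2}, q_i = a_i*q_{i-1} + q_{i-2} with p_{-2}=0, p_{-1}=1, q_{-2}=1, q_{-1}=0):
  i=0: a_0=43, p_0 = 43*1 + 0 = 43, q_0 = 43*0 + 1 = 1.
  i=1: a_1=2, p_1 = 2*43 + 1 = 87, q_1 = 2*1 + 0 = 2.
Check: 87^2 - 1892*2^2 = 7569 - 7568 = 1, so (x, y) = (87, 2) solves the equation, and by the theorem it is the least positive solution.

(x, y) = (87, 2)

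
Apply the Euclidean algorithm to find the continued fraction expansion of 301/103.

Run the Euclidean algorithm on 301 and 103; the successive quotients are the partial quotients a_0, a_1, ... (each step inverts the fractional part left over by the previous one):
  301 = 2*103 + 95, so a_0 = 2.
  103 = 1*95 + 8, so a_1 = 1.
  95 = 11*8 + 7, so a_2 = 11.
  8 = 1*7 + 1, so a_3 = 1.
  7 = 7*1 + 0, so a_4 = 7.
The remainder reaches 0 after 5 divisions, so the expansion has 5 partial quotients, read off in order.

[2; 1, 11, 1, 7]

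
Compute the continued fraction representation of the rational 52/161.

Run the Euclidean algorithm on 52 and 161; the successive quotients are the partial quotients a_0, a_1, ... (each step inverts the fractional part left over by the previous one):
  52 = 0*161 + 52, so a_0 = 0.
  161 = 3*52 + 5, so a_1 = 3.
  52 = 10*5 + 2, so a_2 = 10.
  5 = 2*2 + 1, so a_3 = 2.
  2 = 2*1 + 0, so a_4 = 2.
The remainder reaches 0 after 5 divisions, so the expansion has 5 partial quotients, read off in order.

[0; 3, 10, 2, 2]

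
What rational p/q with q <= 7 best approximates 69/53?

Expand x = 69/53 as a continued fraction with the Euclidean algorithm:
  69 = 1*53 + 16, so a_0 = 1.
  53 = 3*16 + 5, so a_1 = 3.
  16 = 3*5 + 1, so a_2 = 3.
  5 = 5*1 + 0, so a_3 = 5.
so x = [1; 3, 3, 5].
Convergents (p_i = a_i*p_{i-1} + p_{i-2}, q_i = a_i*q_{i-1} + q_{i-2} with p_{-2}=0, p_{-1}=1, q_{-2}=1, q_{-1}=0), until the denominator exceeds 7:
  i=0: a_0=1, p_0 = 1*1 + 0 = 1, q_0 = 1*0 + 1 = 1.
  i=1: a_1=3, p_1 = 3*1 + 1 = 4, q_1 = 3*1 + 0 = 3.
  i=2: a_2=3, p_2 = 3*4 + 1 = 13, q_2 = 3*3 + 1 = 10.
q_2 = 10 > 7, so the last convergent with denominator <= 7 is p_1/q_1 = 4/3.
The closest fraction with denominator <= 7 is either p_1/q_1 or the intermediate fraction (k*p_1 + p_0)/(k*q_1 + q_0) with the largest k >= 1 whose denominator stays <= 7; these approach x as k grows, and every other convergent or intermediate fraction in range is farther away.
Largest k: floor((7 - q_0)/q_1) = floor((7 - 1)/3) = 2.
That gives (2*4 + 1)/(2*3 + 1) = 9/7.
Compare the errors: |x - 4/3| = |69*3 - 4*53|/(53*3) = 5/159, and |x - 9/7| = |69*7 - 9*53|/(53*7) = 6/371.
Cross-multiplying, 6*159 = 954 < 1855 = 5*371, so 6/371 is smaller: the intermediate fraction 9/7 is closer to x than 4/3.

9/7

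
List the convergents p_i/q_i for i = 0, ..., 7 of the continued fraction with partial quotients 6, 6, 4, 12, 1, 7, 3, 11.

Using the convergent recurrence p_i = a_i*p_{i-1} + p_{i-2}, q_i = a_i*q_{i-1} + q_{i-2} with p_{-2}=0, p_{-1}=1, q_{-2}=1, q_{-1}=0:
  i=0: a_0=6, p_0 = 6*1 + 0 = 6, q_0 = 6*0 + 1 = 1.
  i=1: a_1=6, p_1 = 6*6 + 1 = 37, q_1 = 6*1 + 0 = 6.
  i=2: a_2=4, p_2 = 4*37 + 6 = 154, q_2 = 4*6 + 1 = 25.
  i=3: a_3=12, p_3 = 12*154 + 37 = 1885, q_3 = 12*25 + 6 = 306.
  i=4: a_4=1, p_4 = 1*1885 + 154 = 2039, q_4 = 1*306 + 25 = 331.
  i=5: a_5=7, p_5 = 7*2039 + 1885 = 16158, q_5 = 7*331 + 306 = 2623.
  i=6: a_6=3, p_6 = 3*16158 + 2039 = 50513, q_6 = 3*2623 + 331 = 8200.
  i=7: a_7=11, p_7 = 11*50513 + 16158 = 571801, q_7 = 11*8200 + 2623 = 92823.

6/1, 37/6, 154/25, 1885/306, 2039/331, 16158/2623, 50513/8200, 571801/92823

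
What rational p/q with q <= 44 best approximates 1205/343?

137/39

Expand x = 1205/343 as a continued fraction with the Euclidean algorithm:
  1205 = 3*343 + 176, so a_0 = 3.
  343 = 1*176 + 167, so a_1 = 1.
  176 = 1*167 + 9, so a_2 = 1.
  167 = 18*9 + 5, so a_3 = 18.
  9 = 1*5 + 4, so a_4 = 1.
  5 = 1*4 + 1, so a_5 = 1.
  4 = 4*1 + 0, so a_6 = 4.
so x = [3; 1, 1, 18, 1, 1, 4].
Convergents (p_i = a_i*p_{i-1} + p_{i-2}, q_i = a_i*q_{i-1} + q_{i-2} with p_{-2}=0, p_{-1}=1, q_{-2}=1, q_{-1}=0), until the denominator exceeds 44:
  i=0: a_0=3, p_0 = 3*1 + 0 = 3, q_0 = 3*0 + 1 = 1.
  i=1: a_1=1, p_1 = 1*3 + 1 = 4, q_1 = 1*1 + 0 = 1.
  i=2: a_2=1, p_2 = 1*4 + 3 = 7, q_2 = 1*1 + 1 = 2.
  i=3: a_3=18, p_3 = 18*7 + 4 = 130, q_3 = 18*2 + 1 = 37.
  i=4: a_4=1, p_4 = 1*130 + 7 = 137, q_4 = 1*37 + 2 = 39.
  i=5: a_5=1, p_5 = 1*137 + 130 = 267, q_5 = 1*39 + 37 = 76.
q_5 = 76 > 44, so the last convergent with denominator <= 44 is p_4/q_4 = 137/39.
The closest fraction with denominator <= 44 is either p_4/q_4 or the intermediate fraction (k*p_4 + p_3)/(k*q_4 + q_3) with the largest k >= 1 whose denominator stays <= 44; these approach x as k grows, and every other convergent or intermediate fraction in range is farther away.
Largest k: floor((44 - q_3)/q_4) = floor((44 - 37)/39) = 0.
Since k = 0, no intermediate fraction beyond p_4/q_4 has denominator <= 44, so the convergent 137/39 is the closest (its error is |1205*39 - 137*343|/(343*39) = 4/13377).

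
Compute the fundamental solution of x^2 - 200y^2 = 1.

First expand sqrt(200) as a continued fraction. With x_i = (sqrt(200) + m_i)/d_i and (m_0, d_0) = (0, 1): a_0 = floor(sqrt(200)) = 14, since 14^2 = 196 <= 200 < 225 = 15^2.
Iterate m_{i+1} = d_i*a_i - m_i, d_{i+1} = (200 - m_{i+1}^2)/d_i, a_{i+1} = floor((a_0 + m_{i+1})/d_{i+1}):
  m_1 = 1*14 - 0 = 14, d_1 = (200 - 14^2)/1 = 4/1 = 4, a_1 = floor((14 + 14)/4) = 7.
  m_2 = 4*7 - 14 = 14, d_2 = (200 - 14^2)/4 = 4/4 = 1, a_2 = floor((14 + 14)/1) = 28.
  m_3 = 1*28 - 14 = 14, d_3 = (200 - 14^2)/1 = 4/1 = 4: (m_3, d_3) = (m_1, d_1) = (14, 4), so from here the quotients repeat a_1, a_2; the period length is 2.
So sqrt(200) = [14; (7, 28)] with period length k = 2.
k is even, so the fundamental solution of x^2 - 200y^2 = 1 is (p_{k-1}, q_{k-1}) = (p_1, q_1); compute convergents through index 1.
Convergents (p_i = a_i*p_{i-1} + p_{i-2}, q_i = a_i*q_{i-1} + q_{i-2} with p_{-2}=0, p_{-1}=1, q_{-2}=1, q_{-1}=0):
  i=0: a_0=14, p_0 = 14*1 + 0 = 14, q_0 = 14*0 + 1 = 1.
  i=1: a_1=7, p_1 = 7*14 + 1 = 99, q_1 = 7*1 + 0 = 7.
Check: 99^2 - 200*7^2 = 9801 - 9800 = 1, so (x, y) = (99, 7) solves the equation, and by the theorem it is the least positive solution.

(x, y) = (99, 7)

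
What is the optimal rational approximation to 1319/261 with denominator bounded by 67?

283/56

Expand x = 1319/261 as a continued fraction with the Euclidean algorithm:
  1319 = 5*261 + 14, so a_0 = 5.
  261 = 18*14 + 9, so a_1 = 18.
  14 = 1*9 + 5, so a_2 = 1.
  9 = 1*5 + 4, so a_3 = 1.
  5 = 1*4 + 1, so a_4 = 1.
  4 = 4*1 + 0, so a_5 = 4.
so x = [5; 18, 1, 1, 1, 4].
Convergents (p_i = a_i*p_{i-1} + p_{i-2}, q_i = a_i*q_{i-1} + q_{i-2} with p_{-2}=0, p_{-1}=1, q_{-2}=1, q_{-1}=0), until the denominator exceeds 67:
  i=0: a_0=5, p_0 = 5*1 + 0 = 5, q_0 = 5*0 + 1 = 1.
  i=1: a_1=18, p_1 = 18*5 + 1 = 91, q_1 = 18*1 + 0 = 18.
  i=2: a_2=1, p_2 = 1*91 + 5 = 96, q_2 = 1*18 + 1 = 19.
  i=3: a_3=1, p_3 = 1*96 + 91 = 187, q_3 = 1*19 + 18 = 37.
  i=4: a_4=1, p_4 = 1*187 + 96 = 283, q_4 = 1*37 + 19 = 56.
  i=5: a_5=4, p_5 = 4*283 + 187 = 1319, q_5 = 4*56 + 37 = 261.
q_5 = 261 > 67, so the last convergent with denominator <= 67 is p_4/q_4 = 283/56.
The closest fraction with denominator <= 67 is either p_4/q_4 or the intermediate fraction (k*p_4 + p_3)/(k*q_4 + q_3) with the largest k >= 1 whose denominator stays <= 67; these approach x as k grows, and every other convergent or intermediate fraction in range is farther away.
Largest k: floor((67 - q_3)/q_4) = floor((67 - 37)/56) = 0.
Since k = 0, no intermediate fraction beyond p_4/q_4 has denominator <= 67, so the convergent 283/56 is the closest (its error is |1319*56 - 283*261|/(261*56) = 1/14616).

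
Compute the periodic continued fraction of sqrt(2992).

[54; (1, 2, 3, 11, 1, 5, 1, 11, 3, 2, 1, 108)]

Write x_i = (sqrt(2992) + m_i)/d_i with (m_0, d_0) = (0, 1). a_0 = floor(sqrt(2992)) = 54, since 54^2 = 2916 <= 2992 < 3025 = 55^2.
Iterate m_{i+1} = d_i*a_i - m_i, d_{i+1} = (2992 - m_{i+1}^2)/d_i, a_{i+1} = floor((a_0 + m_{i+1})/d_{i+1}):
  m_1 = 1*54 - 0 = 54, d_1 = (2992 - 54^2)/1 = 76/1 = 76, a_1 = floor((54 + 54)/76) = 1.
  m_2 = 76*1 - 54 = 22, d_2 = (2992 - 22^2)/76 = 2508/76 = 33, a_2 = floor((54 + 22)/33) = 2.
  m_3 = 33*2 - 22 = 44, d_3 = (2992 - 44^2)/33 = 1056/33 = 32, a_3 = floor((54 + 44)/32) = 3.
  m_4 = 32*3 - 44 = 52, d_4 = (2992 - 52^2)/32 = 288/32 = 9, a_4 = floor((54 + 52)/9) = 11.
  m_5 = 9*11 - 52 = 47, d_5 = (2992 - 47^2)/9 = 783/9 = 87, a_5 = floor((54 + 47)/87) = 1.
  m_6 = 87*1 - 47 = 40, d_6 = (2992 - 40^2)/87 = 1392/87 = 16, a_6 = floor((54 + 40)/16) = 5.
  m_7 = 16*5 - 40 = 40, d_7 = (2992 - 40^2)/16 = 1392/16 = 87, a_7 = floor((54 + 40)/87) = 1.
  m_8 = 87*1 - 40 = 47, d_8 = (2992 - 47^2)/87 = 783/87 = 9, a_8 = floor((54 + 47)/9) = 11.
  m_9 = 9*11 - 47 = 52, d_9 = (2992 - 52^2)/9 = 288/9 = 32, a_9 = floor((54 + 52)/32) = 3.
  m_10 = 32*3 - 52 = 44, d_10 = (2992 - 44^2)/32 = 1056/32 = 33, a_10 = floor((54 + 44)/33) = 2.
  m_11 = 33*2 - 44 = 22, d_11 = (2992 - 22^2)/33 = 2508/33 = 76, a_11 = floor((54 + 22)/76) = 1.
  m_12 = 76*1 - 22 = 54, d_12 = (2992 - 54^2)/76 = 76/76 = 1, a_12 = floor((54 + 54)/1) = 108.
  m_13 = 1*108 - 54 = 54, d_13 = (2992 - 54^2)/1 = 76/1 = 76: (m_13, d_13) = (m_1, d_1) = (54, 76), so from here the quotients repeat a_1, ..., a_12; the period length is 12.
Hence the expansion of sqrt(2992) is a_0 = 54 followed by the repeating block 1, 2, 3, 11, 1, 5, 1, 11, 3, 2, 1, 108 (period 12).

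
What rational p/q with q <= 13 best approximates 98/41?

Expand x = 98/41 as a continued fraction with the Euclidean algorithm:
  98 = 2*41 + 16, so a_0 = 2.
  41 = 2*16 + 9, so a_1 = 2.
  16 = 1*9 + 7, so a_2 = 1.
  9 = 1*7 + 2, so a_3 = 1.
  7 = 3*2 + 1, so a_4 = 3.
  2 = 2*1 + 0, so a_5 = 2.
so x = [2; 2, 1, 1, 3, 2].
Convergents (p_i = a_i*p_{i-1} + p_{i-2}, q_i = a_i*q_{i-1} + q_{i-2} with p_{-2}=0, p_{-1}=1, q_{-2}=1, q_{-1}=0), until the denominator exceeds 13:
  i=0: a_0=2, p_0 = 2*1 + 0 = 2, q_0 = 2*0 + 1 = 1.
  i=1: a_1=2, p_1 = 2*2 + 1 = 5, q_1 = 2*1 + 0 = 2.
  i=2: a_2=1, p_2 = 1*5 + 2 = 7, q_2 = 1*2 + 1 = 3.
  i=3: a_3=1, p_3 = 1*7 + 5 = 12, q_3 = 1*3 + 2 = 5.
  i=4: a_4=3, p_4 = 3*12 + 7 = 43, q_4 = 3*5 + 3 = 18.
q_4 = 18 > 13, so the last convergent with denominator <= 13 is p_3/q_3 = 12/5.
The closest fraction with denominator <= 13 is either p_3/q_3 or the intermediate fraction (k*p_3 + p_2)/(k*q_3 + q_2) with the largest k >= 1 whose denominator stays <= 13; these approach x as k grows, and every other convergent or intermediate fraction in range is farther away.
Largest k: floor((13 - q_2)/q_3) = floor((13 - 3)/5) = 2.
That gives (2*12 + 7)/(2*5 + 3) = 31/13.
Compare the errors: |x - 12/5| = |98*5 - 12*41|/(41*5) = 2/205, and |x - 31/13| = |98*13 - 31*41|/(41*13) = 3/533.
Cross-multiplying, 3*205 = 615 < 1066 = 2*533, so 3/533 is smaller: the intermediate fraction 31/13 is closer to x than 12/5.

31/13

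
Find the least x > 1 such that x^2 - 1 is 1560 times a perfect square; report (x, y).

(x, y) = (79, 2)

First expand sqrt(1560) as a continued fraction. With x_i = (sqrt(1560) + m_i)/d_i and (m_0, d_0) = (0, 1): a_0 = floor(sqrt(1560)) = 39, since 39^2 = 1521 <= 1560 < 1600 = 40^2.
Iterate m_{i+1} = d_i*a_i - m_i, d_{i+1} = (1560 - m_{i+1}^2)/d_i, a_{i+1} = floor((a_0 + m_{i+1})/d_{i+1}):
  m_1 = 1*39 - 0 = 39, d_1 = (1560 - 39^2)/1 = 39/1 = 39, a_1 = floor((39 + 39)/39) = 2.
  m_2 = 39*2 - 39 = 39, d_2 = (1560 - 39^2)/39 = 39/39 = 1, a_2 = floor((39 + 39)/1) = 78.
  m_3 = 1*78 - 39 = 39, d_3 = (1560 - 39^2)/1 = 39/1 = 39: (m_3, d_3) = (m_1, d_1) = (39, 39), so from here the quotients repeat a_1, a_2; the period length is 2.
So sqrt(1560) = [39; (2, 78)] with period length k = 2.
k is even, so the fundamental solution of x^2 - 1560y^2 = 1 is (p_{k-1}, q_{k-1}) = (p_1, q_1); compute convergents through index 1.
Convergents (p_i = a_i*p_{i-1} + p_{i-2}, q_i = a_i*q_{i-1} + q_{i-2} with p_{-2}=0, p_{-1}=1, q_{-2}=1, q_{-1}=0):
  i=0: a_0=39, p_0 = 39*1 + 0 = 39, q_0 = 39*0 + 1 = 1.
  i=1: a_1=2, p_1 = 2*39 + 1 = 79, q_1 = 2*1 + 0 = 2.
Check: 79^2 - 1560*2^2 = 6241 - 6240 = 1, so (x, y) = (79, 2) solves the equation, and by the theorem it is the least positive solution.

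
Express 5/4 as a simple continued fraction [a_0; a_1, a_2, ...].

[1; 4]

Run the Euclidean algorithm on 5 and 4; the successive quotients are the partial quotients a_0, a_1, ... (each step inverts the fractional part left over by the previous one):
  5 = 1*4 + 1, so a_0 = 1.
  4 = 4*1 + 0, so a_1 = 4.
The remainder reaches 0 after 2 divisions, so the expansion has 2 partial quotients, read off in order.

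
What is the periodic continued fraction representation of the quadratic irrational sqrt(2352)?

[48; (2, 96)]

Write x_i = (sqrt(2352) + m_i)/d_i with (m_0, d_0) = (0, 1). a_0 = floor(sqrt(2352)) = 48, since 48^2 = 2304 <= 2352 < 2401 = 49^2.
Iterate m_{i+1} = d_i*a_i - m_i, d_{i+1} = (2352 - m_{i+1}^2)/d_i, a_{i+1} = floor((a_0 + m_{i+1})/d_{i+1}):
  m_1 = 1*48 - 0 = 48, d_1 = (2352 - 48^2)/1 = 48/1 = 48, a_1 = floor((48 + 48)/48) = 2.
  m_2 = 48*2 - 48 = 48, d_2 = (2352 - 48^2)/48 = 48/48 = 1, a_2 = floor((48 + 48)/1) = 96.
  m_3 = 1*96 - 48 = 48, d_3 = (2352 - 48^2)/1 = 48/1 = 48: (m_3, d_3) = (m_1, d_1) = (48, 48), so from here the quotients repeat a_1, a_2; the period length is 2.
Hence the expansion of sqrt(2352) is a_0 = 48 followed by the repeating block 2, 96 (period 2).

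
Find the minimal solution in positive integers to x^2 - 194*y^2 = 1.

(x, y) = (195, 14)

First expand sqrt(194) as a continued fraction. With x_i = (sqrt(194) + m_i)/d_i and (m_0, d_0) = (0, 1): a_0 = floor(sqrt(194)) = 13, since 13^2 = 169 <= 194 < 196 = 14^2.
Iterate m_{i+1} = d_i*a_i - m_i, d_{i+1} = (194 - m_{i+1}^2)/d_i, a_{i+1} = floor((a_0 + m_{i+1})/d_{i+1}):
  m_1 = 1*13 - 0 = 13, d_1 = (194 - 13^2)/1 = 25/1 = 25, a_1 = floor((13 + 13)/25) = 1.
  m_2 = 25*1 - 13 = 12, d_2 = (194 - 12^2)/25 = 50/25 = 2, a_2 = floor((13 + 12)/2) = 12.
  m_3 = 2*12 - 12 = 12, d_3 = (194 - 12^2)/2 = 50/2 = 25, a_3 = floor((13 + 12)/25) = 1.
  m_4 = 25*1 - 12 = 13, d_4 = (194 - 13^2)/25 = 25/25 = 1, a_4 = floor((13 + 13)/1) = 26.
  m_5 = 1*26 - 13 = 13, d_5 = (194 - 13^2)/1 = 25/1 = 25: (m_5, d_5) = (m_1, d_1) = (13, 25), so from here the quotients repeat a_1, ..., a_4; the period length is 4.
So sqrt(194) = [13; (1, 12, 1, 26)] with period length k = 4.
k is even, so the fundamental solution of x^2 - 194y^2 = 1 is (p_{k-1}, q_{k-1}) = (p_3, q_3); compute convergents through index 3.
Convergents (p_i = a_i*p_{i-1} + p_{i-2}, q_i = a_i*q_{i-1} + q_{i-2} with p_{-2}=0, p_{-1}=1, q_{-2}=1, q_{-1}=0):
  i=0: a_0=13, p_0 = 13*1 + 0 = 13, q_0 = 13*0 + 1 = 1.
  i=1: a_1=1, p_1 = 1*13 + 1 = 14, q_1 = 1*1 + 0 = 1.
  i=2: a_2=12, p_2 = 12*14 + 13 = 181, q_2 = 12*1 + 1 = 13.
  i=3: a_3=1, p_3 = 1*181 + 14 = 195, q_3 = 1*13 + 1 = 14.
Check: 195^2 - 194*14^2 = 38025 - 38024 = 1, so (x, y) = (195, 14) solves the equation, and by the theorem it is the least positive solution.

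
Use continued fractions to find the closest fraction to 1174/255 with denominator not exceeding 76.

Expand x = 1174/255 as a continued fraction with the Euclidean algorithm:
  1174 = 4*255 + 154, so a_0 = 4.
  255 = 1*154 + 101, so a_1 = 1.
  154 = 1*101 + 53, so a_2 = 1.
  101 = 1*53 + 48, so a_3 = 1.
  53 = 1*48 + 5, so a_4 = 1.
  48 = 9*5 + 3, so a_5 = 9.
  5 = 1*3 + 2, so a_6 = 1.
  3 = 1*2 + 1, so a_7 = 1.
  2 = 2*1 + 0, so a_8 = 2.
so x = [4; 1, 1, 1, 1, 9, 1, 1, 2].
Convergents (p_i = a_i*p_{i-1} + p_{i-2}, q_i = a_i*q_{i-1} + q_{i-2} with p_{-2}=0, p_{-1}=1, q_{-2}=1, q_{-1}=0), until the denominator exceeds 76:
  i=0: a_0=4, p_0 = 4*1 + 0 = 4, q_0 = 4*0 + 1 = 1.
  i=1: a_1=1, p_1 = 1*4 + 1 = 5, q_1 = 1*1 + 0 = 1.
  i=2: a_2=1, p_2 = 1*5 + 4 = 9, q_2 = 1*1 + 1 = 2.
  i=3: a_3=1, p_3 = 1*9 + 5 = 14, q_3 = 1*2 + 1 = 3.
  i=4: a_4=1, p_4 = 1*14 + 9 = 23, q_4 = 1*3 + 2 = 5.
  i=5: a_5=9, p_5 = 9*23 + 14 = 221, q_5 = 9*5 + 3 = 48.
  i=6: a_6=1, p_6 = 1*221 + 23 = 244, q_6 = 1*48 + 5 = 53.
  i=7: a_7=1, p_7 = 1*244 + 221 = 465, q_7 = 1*53 + 48 = 101.
q_7 = 101 > 76, so the last convergent with denominator <= 76 is p_6/q_6 = 244/53.
The closest fraction with denominator <= 76 is either p_6/q_6 or the intermediate fraction (k*p_6 + p_5)/(k*q_6 + q_5) with the largest k >= 1 whose denominator stays <= 76; these approach x as k grows, and every other convergent or intermediate fraction in range is farther away.
Largest k: floor((76 - q_5)/q_6) = floor((76 - 48)/53) = 0.
Since k = 0, no intermediate fraction beyond p_6/q_6 has denominator <= 76, so the convergent 244/53 is the closest (its error is |1174*53 - 244*255|/(255*53) = 2/13515).

244/53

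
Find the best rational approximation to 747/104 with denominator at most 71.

Expand x = 747/104 as a continued fraction with the Euclidean algorithm:
  747 = 7*104 + 19, so a_0 = 7.
  104 = 5*19 + 9, so a_1 = 5.
  19 = 2*9 + 1, so a_2 = 2.
  9 = 9*1 + 0, so a_3 = 9.
so x = [7; 5, 2, 9].
Convergents (p_i = a_i*p_{i-1} + p_{i-2}, q_i = a_i*q_{i-1} + q_{i-2} with p_{-2}=0, p_{-1}=1, q_{-2}=1, q_{-1}=0), until the denominator exceeds 71:
  i=0: a_0=7, p_0 = 7*1 + 0 = 7, q_0 = 7*0 + 1 = 1.
  i=1: a_1=5, p_1 = 5*7 + 1 = 36, q_1 = 5*1 + 0 = 5.
  i=2: a_2=2, p_2 = 2*36 + 7 = 79, q_2 = 2*5 + 1 = 11.
  i=3: a_3=9, p_3 = 9*79 + 36 = 747, q_3 = 9*11 + 5 = 104.
q_3 = 104 > 71, so the last convergent with denominator <= 71 is p_2/q_2 = 79/11.
The closest fraction with denominator <= 71 is either p_2/q_2 or the intermediate fraction (k*p_2 + p_1)/(k*q_2 + q_1) with the largest k >= 1 whose denominator stays <= 71; these approach x as k grows, and every other convergent or intermediate fraction in range is farther away.
Largest k: floor((71 - q_1)/q_2) = floor((71 - 5)/11) = 6.
That gives (6*79 + 36)/(6*11 + 5) = 510/71.
Compare the errors: |x - 79/11| = |747*11 - 79*104|/(104*11) = 1/1144, and |x - 510/71| = |747*71 - 510*104|/(104*71) = 3/7384.
Cross-multiplying, 3*1144 = 3432 < 7384 = 1*7384, so 3/7384 is smaller: the intermediate fraction 510/71 is closer to x than 79/11.

510/71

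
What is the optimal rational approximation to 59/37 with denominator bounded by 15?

Expand x = 59/37 as a continued fraction with the Euclidean algorithm:
  59 = 1*37 + 22, so a_0 = 1.
  37 = 1*22 + 15, so a_1 = 1.
  22 = 1*15 + 7, so a_2 = 1.
  15 = 2*7 + 1, so a_3 = 2.
  7 = 7*1 + 0, so a_4 = 7.
so x = [1; 1, 1, 2, 7].
Convergents (p_i = a_i*p_{i-1} + p_{i-2}, q_i = a_i*q_{i-1} + q_{i-2} with p_{-2}=0, p_{-1}=1, q_{-2}=1, q_{-1}=0), until the denominator exceeds 15:
  i=0: a_0=1, p_0 = 1*1 + 0 = 1, q_0 = 1*0 + 1 = 1.
  i=1: a_1=1, p_1 = 1*1 + 1 = 2, q_1 = 1*1 + 0 = 1.
  i=2: a_2=1, p_2 = 1*2 + 1 = 3, q_2 = 1*1 + 1 = 2.
  i=3: a_3=2, p_3 = 2*3 + 2 = 8, q_3 = 2*2 + 1 = 5.
  i=4: a_4=7, p_4 = 7*8 + 3 = 59, q_4 = 7*5 + 2 = 37.
q_4 = 37 > 15, so the last convergent with denominator <= 15 is p_3/q_3 = 8/5.
The closest fraction with denominator <= 15 is either p_3/q_3 or the intermediate fraction (k*p_3 + p_2)/(k*q_3 + q_2) with the largest k >= 1 whose denominator stays <= 15; these approach x as k grows, and every other convergent or intermediate fraction in range is farther away.
Largest k: floor((15 - q_2)/q_3) = floor((15 - 2)/5) = 2.
That gives (2*8 + 3)/(2*5 + 2) = 19/12.
Compare the errors: |x - 8/5| = |59*5 - 8*37|/(37*5) = 1/185, and |x - 19/12| = |59*12 - 19*37|/(37*12) = 5/444.
Cross-multiplying, 1*444 = 444 < 925 = 5*185, so 1/185 is smaller: the convergent 8/5 is closer to x than 19/12.

8/5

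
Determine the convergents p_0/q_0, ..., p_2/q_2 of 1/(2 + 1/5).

0/1, 1/2, 5/11

Using the convergent recurrence p_i = a_i*p_{i-1} + p_{i-2}, q_i = a_i*q_{i-1} + q_{i-2} with p_{-2}=0, p_{-1}=1, q_{-2}=1, q_{-1}=0:
  i=0: a_0=0, p_0 = 0*1 + 0 = 0, q_0 = 0*0 + 1 = 1.
  i=1: a_1=2, p_1 = 2*0 + 1 = 1, q_1 = 2*1 + 0 = 2.
  i=2: a_2=5, p_2 = 5*1 + 0 = 5, q_2 = 5*2 + 1 = 11.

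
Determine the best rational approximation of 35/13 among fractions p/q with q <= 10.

27/10

Expand x = 35/13 as a continued fraction with the Euclidean algorithm:
  35 = 2*13 + 9, so a_0 = 2.
  13 = 1*9 + 4, so a_1 = 1.
  9 = 2*4 + 1, so a_2 = 2.
  4 = 4*1 + 0, so a_3 = 4.
so x = [2; 1, 2, 4].
Convergents (p_i = a_i*p_{i-1} + p_{i-2}, q_i = a_i*q_{i-1} + q_{i-2} with p_{-2}=0, p_{-1}=1, q_{-2}=1, q_{-1}=0), until the denominator exceeds 10:
  i=0: a_0=2, p_0 = 2*1 + 0 = 2, q_0 = 2*0 + 1 = 1.
  i=1: a_1=1, p_1 = 1*2 + 1 = 3, q_1 = 1*1 + 0 = 1.
  i=2: a_2=2, p_2 = 2*3 + 2 = 8, q_2 = 2*1 + 1 = 3.
  i=3: a_3=4, p_3 = 4*8 + 3 = 35, q_3 = 4*3 + 1 = 13.
q_3 = 13 > 10, so the last convergent with denominator <= 10 is p_2/q_2 = 8/3.
The closest fraction with denominator <= 10 is either p_2/q_2 or the intermediate fraction (k*p_2 + p_1)/(k*q_2 + q_1) with the largest k >= 1 whose denominator stays <= 10; these approach x as k grows, and every other convergent or intermediate fraction in range is farther away.
Largest k: floor((10 - q_1)/q_2) = floor((10 - 1)/3) = 3.
That gives (3*8 + 3)/(3*3 + 1) = 27/10.
Compare the errors: |x - 8/3| = |35*3 - 8*13|/(13*3) = 1/39, and |x - 27/10| = |35*10 - 27*13|/(13*10) = 1/130.
Cross-multiplying, 1*39 = 39 < 130 = 1*130, so 1/130 is smaller: the intermediate fraction 27/10 is closer to x than 8/3.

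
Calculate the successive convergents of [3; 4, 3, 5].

3/1, 13/4, 42/13, 223/69

Using the convergent recurrence p_i = a_i*p_{i-1} + p_{i-2}, q_i = a_i*q_{i-1} + q_{i-2} with p_{-2}=0, p_{-1}=1, q_{-2}=1, q_{-1}=0:
  i=0: a_0=3, p_0 = 3*1 + 0 = 3, q_0 = 3*0 + 1 = 1.
  i=1: a_1=4, p_1 = 4*3 + 1 = 13, q_1 = 4*1 + 0 = 4.
  i=2: a_2=3, p_2 = 3*13 + 3 = 42, q_2 = 3*4 + 1 = 13.
  i=3: a_3=5, p_3 = 5*42 + 13 = 223, q_3 = 5*13 + 4 = 69.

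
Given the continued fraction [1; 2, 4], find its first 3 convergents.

Using the convergent recurrence p_i = a_i*p_{i-1} + p_{i-2}, q_i = a_i*q_{i-1} + q_{i-2} with p_{-2}=0, p_{-1}=1, q_{-2}=1, q_{-1}=0:
  i=0: a_0=1, p_0 = 1*1 + 0 = 1, q_0 = 1*0 + 1 = 1.
  i=1: a_1=2, p_1 = 2*1 + 1 = 3, q_1 = 2*1 + 0 = 2.
  i=2: a_2=4, p_2 = 4*3 + 1 = 13, q_2 = 4*2 + 1 = 9.

1/1, 3/2, 13/9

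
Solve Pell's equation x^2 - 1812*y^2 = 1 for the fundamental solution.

First expand sqrt(1812) as a continued fraction. With x_i = (sqrt(1812) + m_i)/d_i and (m_0, d_0) = (0, 1): a_0 = floor(sqrt(1812)) = 42, since 42^2 = 1764 <= 1812 < 1849 = 43^2.
Iterate m_{i+1} = d_i*a_i - m_i, d_{i+1} = (1812 - m_{i+1}^2)/d_i, a_{i+1} = floor((a_0 + m_{i+1})/d_{i+1}):
  m_1 = 1*42 - 0 = 42, d_1 = (1812 - 42^2)/1 = 48/1 = 48, a_1 = floor((42 + 42)/48) = 1.
  m_2 = 48*1 - 42 = 6, d_2 = (1812 - 6^2)/48 = 1776/48 = 37, a_2 = floor((42 + 6)/37) = 1.
  m_3 = 37*1 - 6 = 31, d_3 = (1812 - 31^2)/37 = 851/37 = 23, a_3 = floor((42 + 31)/23) = 3.
  m_4 = 23*3 - 31 = 38, d_4 = (1812 - 38^2)/23 = 368/23 = 16, a_4 = floor((42 + 38)/16) = 5.
  m_5 = 16*5 - 38 = 42, d_5 = (1812 - 42^2)/16 = 48/16 = 3, a_5 = floor((42 + 42)/3) = 28.
  m_6 = 3*28 - 42 = 42, d_6 = (1812 - 42^2)/3 = 48/3 = 16, a_6 = floor((42 + 42)/16) = 5.
  m_7 = 16*5 - 42 = 38, d_7 = (1812 - 38^2)/16 = 368/16 = 23, a_7 = floor((42 + 38)/23) = 3.
  m_8 = 23*3 - 38 = 31, d_8 = (1812 - 31^2)/23 = 851/23 = 37, a_8 = floor((42 + 31)/37) = 1.
  m_9 = 37*1 - 31 = 6, d_9 = (1812 - 6^2)/37 = 1776/37 = 48, a_9 = floor((42 + 6)/48) = 1.
  m_10 = 48*1 - 6 = 42, d_10 = (1812 - 42^2)/48 = 48/48 = 1, a_10 = floor((42 + 42)/1) = 84.
  m_11 = 1*84 - 42 = 42, d_11 = (1812 - 42^2)/1 = 48/1 = 48: (m_11, d_11) = (m_1, d_1) = (42, 48), so from here the quotients repeat a_1, ..., a_10; the period length is 10.
So sqrt(1812) = [42; (1, 1, 3, 5, 28, 5, 3, 1, 1, 84)] with period length k = 10.
k is even, so the fundamental solution of x^2 - 1812y^2 = 1 is (p_{k-1}, q_{k-1}) = (p_9, q_9); compute convergents through index 9.
Convergents (p_i = a_i*p_{i-1} + p_{i-2}, q_i = a_i*q_{i-1} + q_{i-2} with p_{-2}=0, p_{-1}=1, q_{-2}=1, q_{-1}=0):
  i=0: a_0=42, p_0 = 42*1 + 0 = 42, q_0 = 42*0 + 1 = 1.
  i=1: a_1=1, p_1 = 1*42 + 1 = 43, q_1 = 1*1 + 0 = 1.
  i=2: a_2=1, p_2 = 1*43 + 42 = 85, q_2 = 1*1 + 1 = 2.
  i=3: a_3=3, p_3 = 3*85 + 43 = 298, q_3 = 3*2 + 1 = 7.
  i=4: a_4=5, p_4 = 5*298 + 85 = 1575, q_4 = 5*7 + 2 = 37.
  i=5: a_5=28, p_5 = 28*1575 + 298 = 44398, q_5 = 28*37 + 7 = 1043.
  i=6: a_6=5, p_6 = 5*44398 + 1575 = 223565, q_6 = 5*1043 + 37 = 5252.
  i=7: a_7=3, p_7 = 3*223565 + 44398 = 715093, q_7 = 3*5252 + 1043 = 16799.
  i=8: a_8=1, p_8 = 1*715093 + 223565 = 938658, q_8 = 1*16799 + 5252 = 22051.
  i=9: a_9=1, p_9 = 1*938658 + 715093 = 1653751, q_9 = 1*22051 + 16799 = 38850.
Check: 1653751^2 - 1812*38850^2 = 2734892370001 - 2734892370000 = 1, so (x, y) = (1653751, 38850) solves the equation, and by the theorem it is the least positive solution.

(x, y) = (1653751, 38850)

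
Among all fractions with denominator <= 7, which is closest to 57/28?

2/1

Expand x = 57/28 as a continued fraction with the Euclidean algorithm:
  57 = 2*28 + 1, so a_0 = 2.
  28 = 28*1 + 0, so a_1 = 28.
so x = [2; 28].
Convergents (p_i = a_i*p_{i-1} + p_{i-2}, q_i = a_i*q_{i-1} + q_{i-2} with p_{-2}=0, p_{-1}=1, q_{-2}=1, q_{-1}=0), until the denominator exceeds 7:
  i=0: a_0=2, p_0 = 2*1 + 0 = 2, q_0 = 2*0 + 1 = 1.
  i=1: a_1=28, p_1 = 28*2 + 1 = 57, q_1 = 28*1 + 0 = 28.
q_1 = 28 > 7, so the last convergent with denominator <= 7 is p_0/q_0 = 2/1.
The closest fraction with denominator <= 7 is either p_0/q_0 or the intermediate fraction (k*p_0 + p_{-1})/(k*q_0 + q_{-1}) with the largest k >= 1 whose denominator stays <= 7; these approach x as k grows, and every other convergent or intermediate fraction in range is farther away.
Largest k: floor((7 - q_{-1})/q_0) = floor((7 - 0)/1) = 7 (using the seeds p_{-1} = 1, q_{-1} = 0).
That gives (7*2 + 1)/(7*1 + 0) = 15/7.
Compare the errors: |x - 2/1| = |57*1 - 2*28|/(28*1) = 1/28, and |x - 15/7| = |57*7 - 15*28|/(28*7) = 21/196.
Cross-multiplying, 1*196 = 196 < 588 = 21*28, so 1/28 is smaller: the convergent 2/1 is closer to x than 15/7.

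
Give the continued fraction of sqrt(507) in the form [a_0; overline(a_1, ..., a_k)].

[22; overline(1, 1, 14, 1, 1, 44)]

Write x_i = (sqrt(507) + m_i)/d_i with (m_0, d_0) = (0, 1). a_0 = floor(sqrt(507)) = 22, since 22^2 = 484 <= 507 < 529 = 23^2.
Iterate m_{i+1} = d_i*a_i - m_i, d_{i+1} = (507 - m_{i+1}^2)/d_i, a_{i+1} = floor((a_0 + m_{i+1})/d_{i+1}):
  m_1 = 1*22 - 0 = 22, d_1 = (507 - 22^2)/1 = 23/1 = 23, a_1 = floor((22 + 22)/23) = 1.
  m_2 = 23*1 - 22 = 1, d_2 = (507 - 1^2)/23 = 506/23 = 22, a_2 = floor((22 + 1)/22) = 1.
  m_3 = 22*1 - 1 = 21, d_3 = (507 - 21^2)/22 = 66/22 = 3, a_3 = floor((22 + 21)/3) = 14.
  m_4 = 3*14 - 21 = 21, d_4 = (507 - 21^2)/3 = 66/3 = 22, a_4 = floor((22 + 21)/22) = 1.
  m_5 = 22*1 - 21 = 1, d_5 = (507 - 1^2)/22 = 506/22 = 23, a_5 = floor((22 + 1)/23) = 1.
  m_6 = 23*1 - 1 = 22, d_6 = (507 - 22^2)/23 = 23/23 = 1, a_6 = floor((22 + 22)/1) = 44.
  m_7 = 1*44 - 22 = 22, d_7 = (507 - 22^2)/1 = 23/1 = 23: (m_7, d_7) = (m_1, d_1) = (22, 23), so from here the quotients repeat a_1, ..., a_6; the period length is 6.
Hence the expansion of sqrt(507) is a_0 = 22 followed by the repeating block 1, 1, 14, 1, 1, 44 (period 6).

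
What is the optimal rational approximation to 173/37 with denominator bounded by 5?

Expand x = 173/37 as a continued fraction with the Euclidean algorithm:
  173 = 4*37 + 25, so a_0 = 4.
  37 = 1*25 + 12, so a_1 = 1.
  25 = 2*12 + 1, so a_2 = 2.
  12 = 12*1 + 0, so a_3 = 12.
so x = [4; 1, 2, 12].
Convergents (p_i = a_i*p_{i-1} + p_{i-2}, q_i = a_i*q_{i-1} + q_{i-2} with p_{-2}=0, p_{-1}=1, q_{-2}=1, q_{-1}=0), until the denominator exceeds 5:
  i=0: a_0=4, p_0 = 4*1 + 0 = 4, q_0 = 4*0 + 1 = 1.
  i=1: a_1=1, p_1 = 1*4 + 1 = 5, q_1 = 1*1 + 0 = 1.
  i=2: a_2=2, p_2 = 2*5 + 4 = 14, q_2 = 2*1 + 1 = 3.
  i=3: a_3=12, p_3 = 12*14 + 5 = 173, q_3 = 12*3 + 1 = 37.
q_3 = 37 > 5, so the last convergent with denominator <= 5 is p_2/q_2 = 14/3.
The closest fraction with denominator <= 5 is either p_2/q_2 or the intermediate fraction (k*p_2 + p_1)/(k*q_2 + q_1) with the largest k >= 1 whose denominator stays <= 5; these approach x as k grows, and every other convergent or intermediate fraction in range is farther away.
Largest k: floor((5 - q_1)/q_2) = floor((5 - 1)/3) = 1.
That gives (1*14 + 5)/(1*3 + 1) = 19/4.
Compare the errors: |x - 14/3| = |173*3 - 14*37|/(37*3) = 1/111, and |x - 19/4| = |173*4 - 19*37|/(37*4) = 11/148.
Cross-multiplying, 1*148 = 148 < 1221 = 11*111, so 1/111 is smaller: the convergent 14/3 is closer to x than 19/4.

14/3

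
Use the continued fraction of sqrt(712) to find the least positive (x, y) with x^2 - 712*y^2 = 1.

First expand sqrt(712) as a continued fraction. With x_i = (sqrt(712) + m_i)/d_i and (m_0, d_0) = (0, 1): a_0 = floor(sqrt(712)) = 26, since 26^2 = 676 <= 712 < 729 = 27^2.
Iterate m_{i+1} = d_i*a_i - m_i, d_{i+1} = (712 - m_{i+1}^2)/d_i, a_{i+1} = floor((a_0 + m_{i+1})/d_{i+1}):
  m_1 = 1*26 - 0 = 26, d_1 = (712 - 26^2)/1 = 36/1 = 36, a_1 = floor((26 + 26)/36) = 1.
  m_2 = 36*1 - 26 = 10, d_2 = (712 - 10^2)/36 = 612/36 = 17, a_2 = floor((26 + 10)/17) = 2.
  m_3 = 17*2 - 10 = 24, d_3 = (712 - 24^2)/17 = 136/17 = 8, a_3 = floor((26 + 24)/8) = 6.
  m_4 = 8*6 - 24 = 24, d_4 = (712 - 24^2)/8 = 136/8 = 17, a_4 = floor((26 + 24)/17) = 2.
  m_5 = 17*2 - 24 = 10, d_5 = (712 - 10^2)/17 = 612/17 = 36, a_5 = floor((26 + 10)/36) = 1.
  m_6 = 36*1 - 10 = 26, d_6 = (712 - 26^2)/36 = 36/36 = 1, a_6 = floor((26 + 26)/1) = 52.
  m_7 = 1*52 - 26 = 26, d_7 = (712 - 26^2)/1 = 36/1 = 36: (m_7, d_7) = (m_1, d_1) = (26, 36), so from here the quotients repeat a_1, ..., a_6; the period length is 6.
So sqrt(712) = [26; (1, 2, 6, 2, 1, 52)] with period length k = 6.
k is even, so the fundamental solution of x^2 - 712y^2 = 1 is (p_{k-1}, q_{k-1}) = (p_5, q_5); compute convergents through index 5.
Convergents (p_i = a_i*p_{i-1} + p_{i-2}, q_i = a_i*q_{i-1} + q_{i-2} with p_{-2}=0, p_{-1}=1, q_{-2}=1, q_{-1}=0):
  i=0: a_0=26, p_0 = 26*1 + 0 = 26, q_0 = 26*0 + 1 = 1.
  i=1: a_1=1, p_1 = 1*26 + 1 = 27, q_1 = 1*1 + 0 = 1.
  i=2: a_2=2, p_2 = 2*27 + 26 = 80, q_2 = 2*1 + 1 = 3.
  i=3: a_3=6, p_3 = 6*80 + 27 = 507, q_3 = 6*3 + 1 = 19.
  i=4: a_4=2, p_4 = 2*507 + 80 = 1094, q_4 = 2*19 + 3 = 41.
  i=5: a_5=1, p_5 = 1*1094 + 507 = 1601, q_5 = 1*41 + 19 = 60.
Check: 1601^2 - 712*60^2 = 2563201 - 2563200 = 1, so (x, y) = (1601, 60) solves the equation, and by the theorem it is the least positive solution.

(x, y) = (1601, 60)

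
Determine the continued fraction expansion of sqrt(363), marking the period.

Write x_i = (sqrt(363) + m_i)/d_i with (m_0, d_0) = (0, 1). a_0 = floor(sqrt(363)) = 19, since 19^2 = 361 <= 363 < 400 = 20^2.
Iterate m_{i+1} = d_i*a_i - m_i, d_{i+1} = (363 - m_{i+1}^2)/d_i, a_{i+1} = floor((a_0 + m_{i+1})/d_{i+1}):
  m_1 = 1*19 - 0 = 19, d_1 = (363 - 19^2)/1 = 2/1 = 2, a_1 = floor((19 + 19)/2) = 19.
  m_2 = 2*19 - 19 = 19, d_2 = (363 - 19^2)/2 = 2/2 = 1, a_2 = floor((19 + 19)/1) = 38.
  m_3 = 1*38 - 19 = 19, d_3 = (363 - 19^2)/1 = 2/1 = 2: (m_3, d_3) = (m_1, d_1) = (19, 2), so from here the quotients repeat a_1, a_2; the period length is 2.
Hence the expansion of sqrt(363) is a_0 = 19 followed by the repeating block 19, 38 (period 2).

[19; (19, 38)]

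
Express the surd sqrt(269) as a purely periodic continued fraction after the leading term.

[16; (2, 2, 32)]

Write x_i = (sqrt(269) + m_i)/d_i with (m_0, d_0) = (0, 1). a_0 = floor(sqrt(269)) = 16, since 16^2 = 256 <= 269 < 289 = 17^2.
Iterate m_{i+1} = d_i*a_i - m_i, d_{i+1} = (269 - m_{i+1}^2)/d_i, a_{i+1} = floor((a_0 + m_{i+1})/d_{i+1}):
  m_1 = 1*16 - 0 = 16, d_1 = (269 - 16^2)/1 = 13/1 = 13, a_1 = floor((16 + 16)/13) = 2.
  m_2 = 13*2 - 16 = 10, d_2 = (269 - 10^2)/13 = 169/13 = 13, a_2 = floor((16 + 10)/13) = 2.
  m_3 = 13*2 - 10 = 16, d_3 = (269 - 16^2)/13 = 13/13 = 1, a_3 = floor((16 + 16)/1) = 32.
  m_4 = 1*32 - 16 = 16, d_4 = (269 - 16^2)/1 = 13/1 = 13: (m_4, d_4) = (m_1, d_1) = (16, 13), so from here the quotients repeat a_1, ..., a_3; the period length is 3.
Hence the expansion of sqrt(269) is a_0 = 16 followed by the repeating block 2, 2, 32 (period 3).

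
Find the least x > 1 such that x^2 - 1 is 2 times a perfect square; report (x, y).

(x, y) = (3, 2)

First expand sqrt(2) as a continued fraction. With x_i = (sqrt(2) + m_i)/d_i and (m_0, d_0) = (0, 1): a_0 = floor(sqrt(2)) = 1, since 1^2 = 1 <= 2 < 4 = 2^2.
Iterate m_{i+1} = d_i*a_i - m_i, d_{i+1} = (2 - m_{i+1}^2)/d_i, a_{i+1} = floor((a_0 + m_{i+1})/d_{i+1}):
  m_1 = 1*1 - 0 = 1, d_1 = (2 - 1^2)/1 = 1/1 = 1, a_1 = floor((1 + 1)/1) = 2.
  m_2 = 1*2 - 1 = 1, d_2 = (2 - 1^2)/1 = 1/1 = 1: (m_2, d_2) = (m_1, d_1) = (1, 1), so from here the quotient a_1 repeats; the period length is 1.
So sqrt(2) = [1; (2)] with period length k = 1.
k is odd, so (p_{k-1}, q_{k-1}) only solves x^2 - 2y^2 = -1 and the fundamental solution of x^2 - 2y^2 = 1 is (p_{2k-1}, q_{2k-1}) = (p_1, q_1); compute convergents through index 1, running through the period twice.
Convergents (p_i = a_i*p_{i-1} + p_{i-2}, q_i = a_i*q_{i-1} + q_{i-2} with p_{-2}=0, p_{-1}=1, q_{-2}=1, q_{-1}=0):
  i=0: a_0=1, p_0 = 1*1 + 0 = 1, q_0 = 1*0 + 1 = 1.
  i=1: a_1=2, p_1 = 2*1 + 1 = 3, q_1 = 2*1 + 0 = 2.
Indeed p_0^2 - 2*q_0^2 = 1 - 2 = -1, not +1.
Check: 3^2 - 2*2^2 = 9 - 8 = 1, so (x, y) = (3, 2) solves the equation, and by the theorem it is the least positive solution.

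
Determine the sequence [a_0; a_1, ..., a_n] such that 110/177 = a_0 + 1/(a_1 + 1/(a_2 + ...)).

[0; 1, 1, 1, 1, 1, 3, 1, 4]

Run the Euclidean algorithm on 110 and 177; the successive quotients are the partial quotients a_0, a_1, ... (each step inverts the fractional part left over by the previous one):
  110 = 0*177 + 110, so a_0 = 0.
  177 = 1*110 + 67, so a_1 = 1.
  110 = 1*67 + 43, so a_2 = 1.
  67 = 1*43 + 24, so a_3 = 1.
  43 = 1*24 + 19, so a_4 = 1.
  24 = 1*19 + 5, so a_5 = 1.
  19 = 3*5 + 4, so a_6 = 3.
  5 = 1*4 + 1, so a_7 = 1.
  4 = 4*1 + 0, so a_8 = 4.
The remainder reaches 0 after 9 divisions, so the expansion has 9 partial quotients, read off in order.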